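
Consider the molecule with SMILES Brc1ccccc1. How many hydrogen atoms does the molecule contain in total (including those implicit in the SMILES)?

5

Walk through each heavy atom and fill implicit hydrogens from standard valence (C 4, N 3, O 2, S 2, halogen 1); for lowercase aromatic atoms, an aromatic c carries 1 H when it has two neighbours and 0 H with three, and aromatic n carries 0 H:
  atom 1: Br (halogen, monovalent) → 0 H
  atom 2: aromatic c, 3 neighbours → 0 H
  atom 3: aromatic c, 2 neighbours → 1 H
  atom 4: aromatic c, 2 neighbours → 1 H
  atom 5: aromatic c, 2 neighbours → 1 H
  atom 6: aromatic c, 2 neighbours → 1 H
  atom 7: aromatic c, 2 neighbours → 1 H
Total hydrogens: 5.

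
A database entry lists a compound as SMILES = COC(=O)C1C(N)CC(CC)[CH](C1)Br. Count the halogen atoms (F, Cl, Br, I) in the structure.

1

Halogen atoms appear at heavy-atom position 14 (1×Br).
Other groups present: 1 ester, 1 primary amine.
Halogen count: 1.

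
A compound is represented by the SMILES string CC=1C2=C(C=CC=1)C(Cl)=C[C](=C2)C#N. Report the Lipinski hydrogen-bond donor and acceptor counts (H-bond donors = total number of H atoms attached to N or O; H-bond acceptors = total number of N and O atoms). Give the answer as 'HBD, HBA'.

0, 1

Donors: find every N or O and count the H atoms it carries.
  atom 14 (N): bond orders sum to 3 → 0 H
Lipinski HBD = 0.
Acceptors: N atoms = 1, O atoms = 0 → HBA = 1.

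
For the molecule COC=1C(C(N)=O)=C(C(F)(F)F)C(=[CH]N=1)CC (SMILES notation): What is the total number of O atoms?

Scan the SMILES for O atoms (remember two-letter symbols like Cl and Br are single atoms).
Oxygen count: 2.

2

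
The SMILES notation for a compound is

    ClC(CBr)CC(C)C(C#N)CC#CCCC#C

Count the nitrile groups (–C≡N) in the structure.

1

The nitrile motif appears at heavy-atom position 9 in the SMILES.
Other groups present: 2 alkyne.
Nitrile count: 1.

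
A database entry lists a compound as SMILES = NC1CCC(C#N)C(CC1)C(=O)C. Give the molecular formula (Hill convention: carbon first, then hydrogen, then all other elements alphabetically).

Walk through each heavy atom and fill implicit hydrogens from standard valence (C 4, N 3, O 2, S 2, halogen 1):
  atom 1: N, bond orders sum to 1 (valence 3) → 2 H
  atom 2: C, bond orders sum to 3 (valence 4) → 1 H
  atom 3: C, bond orders sum to 2 (valence 4) → 2 H
  atom 4: C, bond orders sum to 2 (valence 4) → 2 H
  atom 5: C, bond orders sum to 3 (valence 4) → 1 H
  atom 6: C, bond orders sum to 4 (valence 4) → 0 H
  atom 7: N, bond orders sum to 3 (valence 3) → 0 H
  atom 8: C, bond orders sum to 3 (valence 4) → 1 H
  atom 9: C, bond orders sum to 2 (valence 4) → 2 H
  atom 10: C, bond orders sum to 2 (valence 4) → 2 H
  atom 11: C, bond orders sum to 4 (valence 4) → 0 H
  atom 12: O, bond orders sum to 2 (valence 2) → 0 H
  atom 13: C, bond orders sum to 1 (valence 4) → 3 H
Totals → C:10, H:16, N:2, O:1.
In Hill order: C10H16N2O.

C10H16N2O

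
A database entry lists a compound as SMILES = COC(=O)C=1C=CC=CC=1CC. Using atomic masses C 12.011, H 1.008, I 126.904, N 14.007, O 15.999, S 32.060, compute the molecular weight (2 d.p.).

164.20 g/mol

First, the molecular formula is C10H12O2 (counting implicit H from valence).
  C: 10 × 12.011 = 120.110
  H: 12 × 1.008 = 12.096
  O: 2 × 15.999 = 31.998
Sum: 10×12.011 + 12×1.008 + 2×15.999 = 164.204 → 164.20 g/mol.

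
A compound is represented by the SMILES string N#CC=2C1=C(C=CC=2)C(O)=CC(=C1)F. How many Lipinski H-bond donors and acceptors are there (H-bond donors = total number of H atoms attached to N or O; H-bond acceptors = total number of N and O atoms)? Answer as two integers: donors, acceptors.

Donors: find every N or O and count the H atoms it carries.
  atom 1 (N): bond orders sum to 3 → 0 H
  atom 10 (O): bond orders sum to 1 → 1 H
Lipinski HBD = 1.
Acceptors: N atoms = 1, O atoms = 1 → HBA = 2.

1, 2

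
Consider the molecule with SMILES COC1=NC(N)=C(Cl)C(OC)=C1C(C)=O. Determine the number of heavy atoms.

15

Every atom symbol written in the SMILES (organic subset) is one heavy atom; implicit H are not written.
Heavy atoms by element → C:9, Cl:1, N:2, O:3.
Total: 15.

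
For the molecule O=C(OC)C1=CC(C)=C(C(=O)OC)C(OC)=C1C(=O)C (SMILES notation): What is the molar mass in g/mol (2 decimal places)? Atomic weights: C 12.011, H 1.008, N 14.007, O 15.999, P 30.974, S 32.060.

280.28 g/mol

First, the molecular formula is C14H16O6 (counting implicit H from valence).
  C: 14 × 12.011 = 168.154
  H: 16 × 1.008 = 16.128
  O: 6 × 15.999 = 95.994
Sum: 14×12.011 + 16×1.008 + 6×15.999 = 280.276 → 280.28 g/mol.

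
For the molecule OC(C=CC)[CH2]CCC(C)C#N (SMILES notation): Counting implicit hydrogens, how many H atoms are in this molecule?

17

Walk through each heavy atom and fill implicit hydrogens from standard valence (C 4, N 3, O 2, S 2, halogen 1):
  atom 1: O, bond orders sum to 1 (valence 2) → 1 H
  atom 2: C, bond orders sum to 3 (valence 4) → 1 H
  atom 3: C, bond orders sum to 3 (valence 4) → 1 H
  atom 4: C, bond orders sum to 3 (valence 4) → 1 H
  atom 5: C, bond orders sum to 1 (valence 4) → 3 H
  atom 6: C with explicit H count 2
  atom 7: C, bond orders sum to 2 (valence 4) → 2 H
  atom 8: C, bond orders sum to 2 (valence 4) → 2 H
  atom 9: C, bond orders sum to 3 (valence 4) → 1 H
  atom 10: C, bond orders sum to 1 (valence 4) → 3 H
  atom 11: C, bond orders sum to 4 (valence 4) → 0 H
  atom 12: N, bond orders sum to 3 (valence 3) → 0 H
Total hydrogens: 17.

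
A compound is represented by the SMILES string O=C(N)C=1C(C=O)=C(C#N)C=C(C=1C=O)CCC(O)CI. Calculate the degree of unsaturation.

9

Molecular formula: C14H13IN2O4.
DoU = (2C + 2 + N − H − X) / 2, where X is the halogen count and O/S are ignored.
    = (2·14 + 2 + 2 − 13 − 1) / 2 = 18 / 2 = 9.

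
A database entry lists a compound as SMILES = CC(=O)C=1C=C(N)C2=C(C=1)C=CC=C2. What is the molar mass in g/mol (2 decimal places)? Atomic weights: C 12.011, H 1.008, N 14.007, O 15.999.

185.23 g/mol

First, the molecular formula is C12H11NO (counting implicit H from valence).
  C: 12 × 12.011 = 144.132
  H: 11 × 1.008 = 11.088
  N: 1 × 14.007 = 14.007
  O: 1 × 15.999 = 15.999
Sum: 12×12.011 + 11×1.008 + 1×14.007 + 1×15.999 = 185.226 → 185.23 g/mol.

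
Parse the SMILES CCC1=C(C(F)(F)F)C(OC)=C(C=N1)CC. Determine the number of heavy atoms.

Every atom symbol written in the SMILES (organic subset) is one heavy atom; implicit H are not written.
Heavy atoms by element → C:11, F:3, N:1, O:1.
Total: 16.

16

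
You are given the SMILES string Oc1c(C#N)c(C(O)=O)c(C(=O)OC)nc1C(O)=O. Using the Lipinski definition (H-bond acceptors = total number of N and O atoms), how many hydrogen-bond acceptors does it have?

N atoms: 2; O atoms: 7.
Lipinski HBA = 2 + 7 = 9.

9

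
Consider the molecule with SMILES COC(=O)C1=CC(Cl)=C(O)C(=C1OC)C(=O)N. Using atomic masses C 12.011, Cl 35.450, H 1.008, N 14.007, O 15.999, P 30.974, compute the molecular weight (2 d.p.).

First, the molecular formula is C10H10ClNO5 (counting implicit H from valence).
  C: 10 × 12.011 = 120.110
  Cl: 1 × 35.450 = 35.450
  H: 10 × 1.008 = 10.080
  N: 1 × 14.007 = 14.007
  O: 5 × 15.999 = 79.995
Sum: 10×12.011 + 1×35.450 + 10×1.008 + 1×14.007 + 5×15.999 = 259.642 → 259.64 g/mol.

259.64 g/mol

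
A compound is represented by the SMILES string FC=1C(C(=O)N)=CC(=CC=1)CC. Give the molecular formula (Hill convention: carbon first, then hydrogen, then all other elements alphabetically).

Walk through each heavy atom and fill implicit hydrogens from standard valence (C 4, N 3, O 2, S 2, halogen 1):
  atom 1: F (halogen, monovalent) → 0 H
  atom 2: C, bond orders sum to 4 (valence 4) → 0 H
  atom 3: C, bond orders sum to 4 (valence 4) → 0 H
  atom 4: C, bond orders sum to 4 (valence 4) → 0 H
  atom 5: O, bond orders sum to 2 (valence 2) → 0 H
  atom 6: N, bond orders sum to 1 (valence 3) → 2 H
  atom 7: C, bond orders sum to 3 (valence 4) → 1 H
  atom 8: C, bond orders sum to 4 (valence 4) → 0 H
  atom 9: C, bond orders sum to 3 (valence 4) → 1 H
  atom 10: C, bond orders sum to 3 (valence 4) → 1 H
  atom 11: C, bond orders sum to 2 (valence 4) → 2 H
  atom 12: C, bond orders sum to 1 (valence 4) → 3 H
Totals → C:9, H:10, F:1, N:1, O:1.
In Hill order: C9H10FNO.

C9H10FNO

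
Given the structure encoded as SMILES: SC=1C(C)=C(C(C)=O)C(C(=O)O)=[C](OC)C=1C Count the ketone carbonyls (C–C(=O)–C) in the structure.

1

The ketone motif appears at heavy-atom position 6 in the SMILES.
Other groups present: 1 carboxylic acid, 1 ether, 1 thiol.
Ketone count: 1.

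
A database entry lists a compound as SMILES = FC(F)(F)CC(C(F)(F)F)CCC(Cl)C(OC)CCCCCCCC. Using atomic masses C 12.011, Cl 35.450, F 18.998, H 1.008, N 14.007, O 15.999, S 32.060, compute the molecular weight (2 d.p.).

First, the molecular formula is C17H29ClF6O (counting implicit H from valence).
  C: 17 × 12.011 = 204.187
  Cl: 1 × 35.450 = 35.450
  F: 6 × 18.998 = 113.988
  H: 29 × 1.008 = 29.232
  O: 1 × 15.999 = 15.999
Sum: 17×12.011 + 1×35.450 + 6×18.998 + 29×1.008 + 1×15.999 = 398.856 → 398.86 g/mol.

398.86 g/mol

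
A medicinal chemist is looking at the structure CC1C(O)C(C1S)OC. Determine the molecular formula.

C6H12O2S

Walk through each heavy atom and fill implicit hydrogens from standard valence (C 4, N 3, O 2, S 2, halogen 1):
  atom 1: C, bond orders sum to 1 (valence 4) → 3 H
  atom 2: C, bond orders sum to 3 (valence 4) → 1 H
  atom 3: C, bond orders sum to 3 (valence 4) → 1 H
  atom 4: O, bond orders sum to 1 (valence 2) → 1 H
  atom 5: C, bond orders sum to 3 (valence 4) → 1 H
  atom 6: C, bond orders sum to 3 (valence 4) → 1 H
  atom 7: S, bond orders sum to 1 (valence 2) → 1 H
  atom 8: O, bond orders sum to 2 (valence 2) → 0 H
  atom 9: C, bond orders sum to 1 (valence 4) → 3 H
Totals → C:6, H:12, O:2, S:1.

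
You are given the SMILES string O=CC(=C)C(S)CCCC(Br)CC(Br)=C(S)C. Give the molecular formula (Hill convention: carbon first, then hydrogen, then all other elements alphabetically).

Walk through each heavy atom and fill implicit hydrogens from standard valence (C 4, N 3, O 2, S 2, halogen 1):
  atom 1: O, bond orders sum to 2 (valence 2) → 0 H
  atom 2: C, bond orders sum to 3 (valence 4) → 1 H
  atom 3: C, bond orders sum to 4 (valence 4) → 0 H
  atom 4: C, bond orders sum to 2 (valence 4) → 2 H
  atom 5: C, bond orders sum to 3 (valence 4) → 1 H
  atom 6: S, bond orders sum to 1 (valence 2) → 1 H
  atom 7: C, bond orders sum to 2 (valence 4) → 2 H
  atom 8: C, bond orders sum to 2 (valence 4) → 2 H
  atom 9: C, bond orders sum to 2 (valence 4) → 2 H
  atom 10: C, bond orders sum to 3 (valence 4) → 1 H
  atom 11: Br (halogen, monovalent) → 0 H
  atom 12: C, bond orders sum to 2 (valence 4) → 2 H
  atom 13: C, bond orders sum to 4 (valence 4) → 0 H
  atom 14: Br (halogen, monovalent) → 0 H
  atom 15: C, bond orders sum to 4 (valence 4) → 0 H
  atom 16: S, bond orders sum to 1 (valence 2) → 1 H
  atom 17: C, bond orders sum to 1 (valence 4) → 3 H
Totals → C:12, H:18, Br:2, O:1, S:2.
In Hill order: C12H18Br2OS2.

C12H18Br2OS2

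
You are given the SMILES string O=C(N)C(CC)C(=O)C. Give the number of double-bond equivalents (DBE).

2

Degree of unsaturation = (number of rings) + (number of π bonds).
Ring closures in the SMILES: 0.
π bonds: 2 double bonds (each 1 DoU) → 2 DoU from unsaturation.
Total DoU = 0 + 2 = 2.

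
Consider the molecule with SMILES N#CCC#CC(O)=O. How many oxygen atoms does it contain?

Scan the SMILES for O atoms (remember two-letter symbols like Cl and Br are single atoms).
Oxygen count: 2.

2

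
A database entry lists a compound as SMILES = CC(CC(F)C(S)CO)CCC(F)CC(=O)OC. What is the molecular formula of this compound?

C12H22F2O3S

Walk through each heavy atom and fill implicit hydrogens from standard valence (C 4, N 3, O 2, S 2, halogen 1):
  atom 1: C, bond orders sum to 1 (valence 4) → 3 H
  atom 2: C, bond orders sum to 3 (valence 4) → 1 H
  atom 3: C, bond orders sum to 2 (valence 4) → 2 H
  atom 4: C, bond orders sum to 3 (valence 4) → 1 H
  atom 5: F (halogen, monovalent) → 0 H
  atom 6: C, bond orders sum to 3 (valence 4) → 1 H
  atom 7: S, bond orders sum to 1 (valence 2) → 1 H
  atom 8: C, bond orders sum to 2 (valence 4) → 2 H
  atom 9: O, bond orders sum to 1 (valence 2) → 1 H
  atom 10: C, bond orders sum to 2 (valence 4) → 2 H
  atom 11: C, bond orders sum to 2 (valence 4) → 2 H
  atom 12: C, bond orders sum to 3 (valence 4) → 1 H
  atom 13: F (halogen, monovalent) → 0 H
  atom 14: C, bond orders sum to 2 (valence 4) → 2 H
  atom 15: C, bond orders sum to 4 (valence 4) → 0 H
  atom 16: O, bond orders sum to 2 (valence 2) → 0 H
  atom 17: O, bond orders sum to 2 (valence 2) → 0 H
  atom 18: C, bond orders sum to 1 (valence 4) → 3 H
Totals → C:12, H:22, F:2, O:3, S:1.
In Hill order: C12H22F2O3S.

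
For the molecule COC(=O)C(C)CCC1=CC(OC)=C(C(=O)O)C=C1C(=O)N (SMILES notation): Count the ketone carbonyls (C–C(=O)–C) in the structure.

Scan the SMILES for the ketone motif — none present.
Groups that are present: 1 amide, 1 carboxylic acid, 1 ester, 1 ether.

0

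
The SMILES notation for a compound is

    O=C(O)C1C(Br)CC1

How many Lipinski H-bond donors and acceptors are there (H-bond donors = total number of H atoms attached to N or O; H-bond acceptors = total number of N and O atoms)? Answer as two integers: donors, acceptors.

Donors: find every N or O and count the H atoms it carries.
  atom 1 (O): bond orders sum to 2 → 0 H
  atom 3 (O): bond orders sum to 1 → 1 H
Lipinski HBD = 1.
Acceptors: N atoms = 0, O atoms = 2 → HBA = 2.

1, 2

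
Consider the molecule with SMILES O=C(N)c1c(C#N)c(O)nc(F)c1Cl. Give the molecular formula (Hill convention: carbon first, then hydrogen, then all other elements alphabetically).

Walk through each heavy atom and fill implicit hydrogens from standard valence (C 4, N 3, O 2, S 2, halogen 1); for lowercase aromatic atoms, an aromatic c carries 1 H when it has two neighbours and 0 H with three, and aromatic n carries 0 H:
  atom 1: O, bond orders sum to 2 (valence 2) → 0 H
  atom 2: C, bond orders sum to 4 (valence 4) → 0 H
  atom 3: N, bond orders sum to 1 (valence 3) → 2 H
  atom 4: aromatic c, 3 neighbours → 0 H
  atom 5: aromatic c, 3 neighbours → 0 H
  atom 6: C, bond orders sum to 4 (valence 4) → 0 H
  atom 7: N, bond orders sum to 3 (valence 3) → 0 H
  atom 8: aromatic c, 3 neighbours → 0 H
  atom 9: O, bond orders sum to 1 (valence 2) → 1 H
  atom 10: aromatic n, 2 neighbours → 0 H
  atom 11: aromatic c, 3 neighbours → 0 H
  atom 12: F (halogen, monovalent) → 0 H
  atom 13: aromatic c, 3 neighbours → 0 H
  atom 14: Cl (halogen, monovalent) → 0 H
Totals → C:7, H:3, Cl:1, F:1, N:3, O:2.
In Hill order: C7H3ClFN3O2.

C7H3ClFN3O2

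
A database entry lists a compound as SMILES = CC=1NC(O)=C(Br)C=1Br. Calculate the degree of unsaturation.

3

Degree of unsaturation = (number of rings) + (number of π bonds).
Ring closures in the SMILES: 1.
π bonds: 2 double bonds (each 1 DoU) → 2 DoU from unsaturation.
Total DoU = 1 + 2 = 3.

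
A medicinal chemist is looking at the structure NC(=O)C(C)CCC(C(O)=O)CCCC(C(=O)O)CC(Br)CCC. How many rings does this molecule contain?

In SMILES, each pair of matching ring-closure digits denotes one ring-closing bond; the number of such bonds equals the number of independent rings.
Ring-closure bonds here: 0.

0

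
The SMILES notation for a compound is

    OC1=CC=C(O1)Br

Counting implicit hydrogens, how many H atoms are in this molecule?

3

Walk through each heavy atom and fill implicit hydrogens from standard valence (C 4, N 3, O 2, S 2, halogen 1):
  atom 1: O, bond orders sum to 1 (valence 2) → 1 H
  atom 2: C, bond orders sum to 4 (valence 4) → 0 H
  atom 3: C, bond orders sum to 3 (valence 4) → 1 H
  atom 4: C, bond orders sum to 3 (valence 4) → 1 H
  atom 5: C, bond orders sum to 4 (valence 4) → 0 H
  atom 6: O, bond orders sum to 2 (valence 2) → 0 H
  atom 7: Br (halogen, monovalent) → 0 H
Total hydrogens: 3.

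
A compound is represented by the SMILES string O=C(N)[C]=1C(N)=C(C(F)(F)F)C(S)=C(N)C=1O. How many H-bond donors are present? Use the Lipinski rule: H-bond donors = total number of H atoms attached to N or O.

Donors: find every N or O and count the H atoms it carries.
  atom 1 (O): bond orders sum to 2 → 0 H
  atom 3 (N): bond orders sum to 1 → 2 H
  atom 6 (N): bond orders sum to 1 → 2 H
  atom 15 (N): bond orders sum to 1 → 2 H
  atom 17 (O): bond orders sum to 1 → 1 H
Lipinski HBD = 7.

7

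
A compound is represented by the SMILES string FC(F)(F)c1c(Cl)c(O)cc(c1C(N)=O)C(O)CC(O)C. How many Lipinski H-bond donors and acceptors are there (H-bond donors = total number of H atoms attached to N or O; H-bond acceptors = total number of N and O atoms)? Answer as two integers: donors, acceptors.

5, 5

Donors: find every N or O and count the H atoms it carries.
  atom 9 (O): bond orders sum to 1 → 1 H
  atom 14 (N): bond orders sum to 1 → 2 H
  atom 15 (O): bond orders sum to 2 → 0 H
  atom 17 (O): bond orders sum to 1 → 1 H
  atom 20 (O): bond orders sum to 1 → 1 H
Lipinski HBD = 5.
Acceptors: N atoms = 1, O atoms = 4 → HBA = 5.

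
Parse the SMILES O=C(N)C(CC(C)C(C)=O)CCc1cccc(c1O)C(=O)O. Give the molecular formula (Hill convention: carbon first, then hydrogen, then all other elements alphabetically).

C16H21NO5

Walk through each heavy atom and fill implicit hydrogens from standard valence (C 4, N 3, O 2, S 2, halogen 1); for lowercase aromatic atoms, an aromatic c carries 1 H when it has two neighbours and 0 H with three, and aromatic n carries 0 H:
  atom 1: O, bond orders sum to 2 (valence 2) → 0 H
  atom 2: C, bond orders sum to 4 (valence 4) → 0 H
  atom 3: N, bond orders sum to 1 (valence 3) → 2 H
  atom 4: C, bond orders sum to 3 (valence 4) → 1 H
  atom 5: C, bond orders sum to 2 (valence 4) → 2 H
  atom 6: C, bond orders sum to 3 (valence 4) → 1 H
  atom 7: C, bond orders sum to 1 (valence 4) → 3 H
  atom 8: C, bond orders sum to 4 (valence 4) → 0 H
  atom 9: C, bond orders sum to 1 (valence 4) → 3 H
  atom 10: O, bond orders sum to 2 (valence 2) → 0 H
  atom 11: C, bond orders sum to 2 (valence 4) → 2 H
  atom 12: C, bond orders sum to 2 (valence 4) → 2 H
  atom 13: aromatic c, 3 neighbours → 0 H
  atom 14: aromatic c, 2 neighbours → 1 H
  atom 15: aromatic c, 2 neighbours → 1 H
  atom 16: aromatic c, 2 neighbours → 1 H
  atom 17: aromatic c, 3 neighbours → 0 H
  atom 18: aromatic c, 3 neighbours → 0 H
  atom 19: O, bond orders sum to 1 (valence 2) → 1 H
  atom 20: C, bond orders sum to 4 (valence 4) → 0 H
  atom 21: O, bond orders sum to 2 (valence 2) → 0 H
  atom 22: O, bond orders sum to 1 (valence 2) → 1 H
Totals → C:16, H:21, N:1, O:5.
In Hill order: C16H21NO5.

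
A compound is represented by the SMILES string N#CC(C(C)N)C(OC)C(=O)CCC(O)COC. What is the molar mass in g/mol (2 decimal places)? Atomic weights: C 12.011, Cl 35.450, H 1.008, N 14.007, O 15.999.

258.32 g/mol

First, the molecular formula is C12H22N2O4 (counting implicit H from valence).
  C: 12 × 12.011 = 144.132
  H: 22 × 1.008 = 22.176
  N: 2 × 14.007 = 28.014
  O: 4 × 15.999 = 63.996
Sum: 12×12.011 + 22×1.008 + 2×14.007 + 4×15.999 = 258.318 → 258.32 g/mol.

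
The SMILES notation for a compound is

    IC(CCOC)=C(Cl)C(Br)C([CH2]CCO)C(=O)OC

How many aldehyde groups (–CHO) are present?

0

Scan the SMILES for the aldehyde motif — none present.
Groups that are present: 1 alkene, 1 ester, 1 ether, 1 hydroxyl.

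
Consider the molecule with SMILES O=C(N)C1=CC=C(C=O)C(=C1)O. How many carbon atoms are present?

8

Count every carbon token in the SMILES (each C, including those in ring-closure positions and inside branches).
Carbon count: 8.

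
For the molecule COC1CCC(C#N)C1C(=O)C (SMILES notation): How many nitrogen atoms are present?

1

Scan the SMILES for N atoms (remember two-letter symbols like Cl and Br are single atoms).
Nitrogen count: 1.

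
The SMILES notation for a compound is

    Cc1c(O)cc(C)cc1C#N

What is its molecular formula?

C9H9NO

Walk through each heavy atom and fill implicit hydrogens from standard valence (C 4, N 3, O 2, S 2, halogen 1); for lowercase aromatic atoms, an aromatic c carries 1 H when it has two neighbours and 0 H with three, and aromatic n carries 0 H:
  atom 1: C, bond orders sum to 1 (valence 4) → 3 H
  atom 2: aromatic c, 3 neighbours → 0 H
  atom 3: aromatic c, 3 neighbours → 0 H
  atom 4: O, bond orders sum to 1 (valence 2) → 1 H
  atom 5: aromatic c, 2 neighbours → 1 H
  atom 6: aromatic c, 3 neighbours → 0 H
  atom 7: C, bond orders sum to 1 (valence 4) → 3 H
  atom 8: aromatic c, 2 neighbours → 1 H
  atom 9: aromatic c, 3 neighbours → 0 H
  atom 10: C, bond orders sum to 4 (valence 4) → 0 H
  atom 11: N, bond orders sum to 3 (valence 3) → 0 H
Totals → C:9, H:9, N:1, O:1.
In Hill order: C9H9NO.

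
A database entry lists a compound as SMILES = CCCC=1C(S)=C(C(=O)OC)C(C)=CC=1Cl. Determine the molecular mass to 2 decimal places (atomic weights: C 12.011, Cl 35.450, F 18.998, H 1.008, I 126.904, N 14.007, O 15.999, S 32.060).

258.76 g/mol

First, the molecular formula is C12H15ClO2S (counting implicit H from valence).
  C: 12 × 12.011 = 144.132
  Cl: 1 × 35.450 = 35.450
  H: 15 × 1.008 = 15.120
  O: 2 × 15.999 = 31.998
  S: 1 × 32.060 = 32.060
Sum: 12×12.011 + 1×35.450 + 15×1.008 + 2×15.999 + 1×32.060 = 258.760 → 258.76 g/mol.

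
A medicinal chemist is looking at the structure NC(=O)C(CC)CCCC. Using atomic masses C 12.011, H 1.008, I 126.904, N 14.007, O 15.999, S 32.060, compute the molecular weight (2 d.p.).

First, the molecular formula is C8H17NO (counting implicit H from valence).
  C: 8 × 12.011 = 96.088
  H: 17 × 1.008 = 17.136
  N: 1 × 14.007 = 14.007
  O: 1 × 15.999 = 15.999
Sum: 8×12.011 + 17×1.008 + 1×14.007 + 1×15.999 = 143.230 → 143.23 g/mol.

143.23 g/mol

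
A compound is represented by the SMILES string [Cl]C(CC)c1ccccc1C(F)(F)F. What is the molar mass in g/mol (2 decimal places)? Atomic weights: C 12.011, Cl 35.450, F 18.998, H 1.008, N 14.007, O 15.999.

222.63 g/mol

First, the molecular formula is C10H10ClF3 (counting implicit H from valence).
  C: 10 × 12.011 = 120.110
  Cl: 1 × 35.450 = 35.450
  F: 3 × 18.998 = 56.994
  H: 10 × 1.008 = 10.080
Sum: 10×12.011 + 1×35.450 + 3×18.998 + 10×1.008 = 222.634 → 222.63 g/mol.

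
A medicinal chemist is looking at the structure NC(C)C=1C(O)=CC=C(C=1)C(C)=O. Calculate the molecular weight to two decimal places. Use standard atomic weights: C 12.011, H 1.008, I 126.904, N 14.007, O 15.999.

179.22 g/mol

First, the molecular formula is C10H13NO2 (counting implicit H from valence).
  C: 10 × 12.011 = 120.110
  H: 13 × 1.008 = 13.104
  N: 1 × 14.007 = 14.007
  O: 2 × 15.999 = 31.998
Sum: 10×12.011 + 13×1.008 + 1×14.007 + 2×15.999 = 179.219 → 179.22 g/mol.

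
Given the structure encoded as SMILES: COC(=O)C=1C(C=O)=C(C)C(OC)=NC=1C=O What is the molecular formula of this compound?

C11H11NO5

Walk through each heavy atom and fill implicit hydrogens from standard valence (C 4, N 3, O 2, S 2, halogen 1):
  atom 1: C, bond orders sum to 1 (valence 4) → 3 H
  atom 2: O, bond orders sum to 2 (valence 2) → 0 H
  atom 3: C, bond orders sum to 4 (valence 4) → 0 H
  atom 4: O, bond orders sum to 2 (valence 2) → 0 H
  atom 5: C, bond orders sum to 4 (valence 4) → 0 H
  atom 6: C, bond orders sum to 4 (valence 4) → 0 H
  atom 7: C, bond orders sum to 3 (valence 4) → 1 H
  atom 8: O, bond orders sum to 2 (valence 2) → 0 H
  atom 9: C, bond orders sum to 4 (valence 4) → 0 H
  atom 10: C, bond orders sum to 1 (valence 4) → 3 H
  atom 11: C, bond orders sum to 4 (valence 4) → 0 H
  atom 12: O, bond orders sum to 2 (valence 2) → 0 H
  atom 13: C, bond orders sum to 1 (valence 4) → 3 H
  atom 14: N, bond orders sum to 3 (valence 3) → 0 H
  atom 15: C, bond orders sum to 4 (valence 4) → 0 H
  atom 16: C, bond orders sum to 3 (valence 4) → 1 H
  atom 17: O, bond orders sum to 2 (valence 2) → 0 H
Totals → C:11, H:11, N:1, O:5.
In Hill order: C11H11NO5.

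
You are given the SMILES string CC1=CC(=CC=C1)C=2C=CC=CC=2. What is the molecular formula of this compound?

C13H12

Walk through each heavy atom and fill implicit hydrogens from standard valence (C 4, N 3, O 2, S 2, halogen 1):
  atom 1: C, bond orders sum to 1 (valence 4) → 3 H
  atom 2: C, bond orders sum to 4 (valence 4) → 0 H
  atom 3: C, bond orders sum to 3 (valence 4) → 1 H
  atom 4: C, bond orders sum to 4 (valence 4) → 0 H
  atom 5: C, bond orders sum to 3 (valence 4) → 1 H
  atom 6: C, bond orders sum to 3 (valence 4) → 1 H
  atom 7: C, bond orders sum to 3 (valence 4) → 1 H
  atom 8: C, bond orders sum to 4 (valence 4) → 0 H
  atom 9: C, bond orders sum to 3 (valence 4) → 1 H
  atom 10: C, bond orders sum to 3 (valence 4) → 1 H
  atom 11: C, bond orders sum to 3 (valence 4) → 1 H
  atom 12: C, bond orders sum to 3 (valence 4) → 1 H
  atom 13: C, bond orders sum to 3 (valence 4) → 1 H
Totals → C:13, H:12.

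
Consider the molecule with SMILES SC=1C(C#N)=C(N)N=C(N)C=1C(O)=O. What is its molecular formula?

Walk through each heavy atom and fill implicit hydrogens from standard valence (C 4, N 3, O 2, S 2, halogen 1):
  atom 1: S, bond orders sum to 1 (valence 2) → 1 H
  atom 2: C, bond orders sum to 4 (valence 4) → 0 H
  atom 3: C, bond orders sum to 4 (valence 4) → 0 H
  atom 4: C, bond orders sum to 4 (valence 4) → 0 H
  atom 5: N, bond orders sum to 3 (valence 3) → 0 H
  atom 6: C, bond orders sum to 4 (valence 4) → 0 H
  atom 7: N, bond orders sum to 1 (valence 3) → 2 H
  atom 8: N, bond orders sum to 3 (valence 3) → 0 H
  atom 9: C, bond orders sum to 4 (valence 4) → 0 H
  atom 10: N, bond orders sum to 1 (valence 3) → 2 H
  atom 11: C, bond orders sum to 4 (valence 4) → 0 H
  atom 12: C, bond orders sum to 4 (valence 4) → 0 H
  atom 13: O, bond orders sum to 1 (valence 2) → 1 H
  atom 14: O, bond orders sum to 2 (valence 2) → 0 H
Totals → C:7, H:6, N:4, O:2, S:1.
In Hill order: C7H6N4O2S.

C7H6N4O2S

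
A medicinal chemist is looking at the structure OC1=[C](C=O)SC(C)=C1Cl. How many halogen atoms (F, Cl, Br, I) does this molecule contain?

Halogen atoms appear at heavy-atom position 10 (1×Cl).
Other groups present: 1 aldehyde, 1 hydroxyl.
Halogen count: 1.

1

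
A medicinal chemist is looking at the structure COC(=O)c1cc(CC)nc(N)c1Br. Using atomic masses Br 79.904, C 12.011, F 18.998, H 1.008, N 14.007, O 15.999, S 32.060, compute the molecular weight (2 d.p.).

259.10 g/mol

First, the molecular formula is C9H11BrN2O2 (counting implicit H from valence).
  Br: 1 × 79.904 = 79.904
  C: 9 × 12.011 = 108.099
  H: 11 × 1.008 = 11.088
  N: 2 × 14.007 = 28.014
  O: 2 × 15.999 = 31.998
Sum: 1×79.904 + 9×12.011 + 11×1.008 + 2×14.007 + 2×15.999 = 259.103 → 259.10 g/mol.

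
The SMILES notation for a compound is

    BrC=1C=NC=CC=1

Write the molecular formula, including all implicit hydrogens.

Walk through each heavy atom and fill implicit hydrogens from standard valence (C 4, N 3, O 2, S 2, halogen 1):
  atom 1: Br (halogen, monovalent) → 0 H
  atom 2: C, bond orders sum to 4 (valence 4) → 0 H
  atom 3: C, bond orders sum to 3 (valence 4) → 1 H
  atom 4: N, bond orders sum to 3 (valence 3) → 0 H
  atom 5: C, bond orders sum to 3 (valence 4) → 1 H
  atom 6: C, bond orders sum to 3 (valence 4) → 1 H
  atom 7: C, bond orders sum to 3 (valence 4) → 1 H
Totals → C:5, H:4, Br:1, N:1.

C5H4BrN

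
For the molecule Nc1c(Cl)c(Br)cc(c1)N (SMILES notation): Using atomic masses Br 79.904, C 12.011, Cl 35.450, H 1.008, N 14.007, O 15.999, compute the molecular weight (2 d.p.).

221.48 g/mol

First, the molecular formula is C6H6BrClN2 (counting implicit H from valence).
  Br: 1 × 79.904 = 79.904
  C: 6 × 12.011 = 72.066
  Cl: 1 × 35.450 = 35.450
  H: 6 × 1.008 = 6.048
  N: 2 × 14.007 = 28.014
Sum: 1×79.904 + 6×12.011 + 1×35.450 + 6×1.008 + 2×14.007 = 221.482 → 221.48 g/mol.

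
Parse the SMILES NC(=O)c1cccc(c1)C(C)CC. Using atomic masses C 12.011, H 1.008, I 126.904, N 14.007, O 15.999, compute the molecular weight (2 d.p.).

177.25 g/mol

First, the molecular formula is C11H15NO (counting implicit H from valence).
  C: 11 × 12.011 = 132.121
  H: 15 × 1.008 = 15.120
  N: 1 × 14.007 = 14.007
  O: 1 × 15.999 = 15.999
Sum: 11×12.011 + 15×1.008 + 1×14.007 + 1×15.999 = 177.247 → 177.25 g/mol.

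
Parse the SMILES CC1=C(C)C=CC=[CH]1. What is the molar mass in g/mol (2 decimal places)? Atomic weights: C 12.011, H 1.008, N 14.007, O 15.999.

First, the molecular formula is C8H10 (counting implicit H from valence).
  C: 8 × 12.011 = 96.088
  H: 10 × 1.008 = 10.080
Sum: 8×12.011 + 10×1.008 = 106.168 → 106.17 g/mol.

106.17 g/mol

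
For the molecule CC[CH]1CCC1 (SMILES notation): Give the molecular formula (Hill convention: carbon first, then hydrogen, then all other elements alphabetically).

Walk through each heavy atom and fill implicit hydrogens from standard valence (C 4, N 3, O 2, S 2, halogen 1):
  atom 1: C, bond orders sum to 1 (valence 4) → 3 H
  atom 2: C, bond orders sum to 2 (valence 4) → 2 H
  atom 3: C with explicit H count 1
  atom 4: C, bond orders sum to 2 (valence 4) → 2 H
  atom 5: C, bond orders sum to 2 (valence 4) → 2 H
  atom 6: C, bond orders sum to 2 (valence 4) → 2 H
Totals → C:6, H:12.
In Hill order: C6H12.

C6H12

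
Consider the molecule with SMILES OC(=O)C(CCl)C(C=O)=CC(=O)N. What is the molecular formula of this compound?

Walk through each heavy atom and fill implicit hydrogens from standard valence (C 4, N 3, O 2, S 2, halogen 1):
  atom 1: O, bond orders sum to 1 (valence 2) → 1 H
  atom 2: C, bond orders sum to 4 (valence 4) → 0 H
  atom 3: O, bond orders sum to 2 (valence 2) → 0 H
  atom 4: C, bond orders sum to 3 (valence 4) → 1 H
  atom 5: C, bond orders sum to 2 (valence 4) → 2 H
  atom 6: Cl (halogen, monovalent) → 0 H
  atom 7: C, bond orders sum to 4 (valence 4) → 0 H
  atom 8: C, bond orders sum to 3 (valence 4) → 1 H
  atom 9: O, bond orders sum to 2 (valence 2) → 0 H
  atom 10: C, bond orders sum to 3 (valence 4) → 1 H
  atom 11: C, bond orders sum to 4 (valence 4) → 0 H
  atom 12: O, bond orders sum to 2 (valence 2) → 0 H
  atom 13: N, bond orders sum to 1 (valence 3) → 2 H
Totals → C:7, H:8, Cl:1, N:1, O:4.

C7H8ClNO4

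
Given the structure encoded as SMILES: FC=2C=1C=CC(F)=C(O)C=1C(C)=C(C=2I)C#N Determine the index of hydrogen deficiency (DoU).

Molecular formula: C12H6F2INO.
DoU = (2C + 2 + N − H − X) / 2, where X is the halogen count and O/S are ignored.
    = (2·12 + 2 + 1 − 6 − 3) / 2 = 18 / 2 = 9.

9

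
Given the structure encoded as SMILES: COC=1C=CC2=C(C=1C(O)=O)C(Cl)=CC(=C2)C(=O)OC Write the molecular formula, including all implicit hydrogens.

Walk through each heavy atom and fill implicit hydrogens from standard valence (C 4, N 3, O 2, S 2, halogen 1):
  atom 1: C, bond orders sum to 1 (valence 4) → 3 H
  atom 2: O, bond orders sum to 2 (valence 2) → 0 H
  atom 3: C, bond orders sum to 4 (valence 4) → 0 H
  atom 4: C, bond orders sum to 3 (valence 4) → 1 H
  atom 5: C, bond orders sum to 3 (valence 4) → 1 H
  atom 6: C, bond orders sum to 4 (valence 4) → 0 H
  atom 7: C, bond orders sum to 4 (valence 4) → 0 H
  atom 8: C, bond orders sum to 4 (valence 4) → 0 H
  atom 9: C, bond orders sum to 4 (valence 4) → 0 H
  atom 10: O, bond orders sum to 1 (valence 2) → 1 H
  atom 11: O, bond orders sum to 2 (valence 2) → 0 H
  atom 12: C, bond orders sum to 4 (valence 4) → 0 H
  atom 13: Cl (halogen, monovalent) → 0 H
  atom 14: C, bond orders sum to 3 (valence 4) → 1 H
  atom 15: C, bond orders sum to 4 (valence 4) → 0 H
  atom 16: C, bond orders sum to 3 (valence 4) → 1 H
  atom 17: C, bond orders sum to 4 (valence 4) → 0 H
  atom 18: O, bond orders sum to 2 (valence 2) → 0 H
  atom 19: O, bond orders sum to 2 (valence 2) → 0 H
  atom 20: C, bond orders sum to 1 (valence 4) → 3 H
Totals → C:14, H:11, Cl:1, O:5.
In Hill order: C14H11ClO5.

C14H11ClO5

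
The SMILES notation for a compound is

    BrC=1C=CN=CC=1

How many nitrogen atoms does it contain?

1

Scan the SMILES for N atoms (remember two-letter symbols like Cl and Br are single atoms).
Nitrogen count: 1.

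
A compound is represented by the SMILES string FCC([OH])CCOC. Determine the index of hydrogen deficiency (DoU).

0

Degree of unsaturation = (number of rings) + (number of π bonds).
Ring closures in the SMILES: 0.
π bonds: none → 0 DoU from unsaturation.
Total DoU = 0 + 0 = 0.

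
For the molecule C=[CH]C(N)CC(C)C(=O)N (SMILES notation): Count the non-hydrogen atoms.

Every atom symbol written in the SMILES (organic subset) is one heavy atom; implicit H are not written.
Heavy atoms by element → C:7, N:2, O:1.
Total: 10.

10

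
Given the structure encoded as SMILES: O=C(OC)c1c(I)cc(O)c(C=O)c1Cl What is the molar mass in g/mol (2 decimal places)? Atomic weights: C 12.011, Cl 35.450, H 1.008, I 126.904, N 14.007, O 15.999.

First, the molecular formula is C9H6ClIO4 (counting implicit H from valence).
  C: 9 × 12.011 = 108.099
  Cl: 1 × 35.450 = 35.450
  H: 6 × 1.008 = 6.048
  I: 1 × 126.904 = 126.904
  O: 4 × 15.999 = 63.996
Sum: 9×12.011 + 1×35.450 + 6×1.008 + 1×126.904 + 4×15.999 = 340.497 → 340.50 g/mol.

340.50 g/mol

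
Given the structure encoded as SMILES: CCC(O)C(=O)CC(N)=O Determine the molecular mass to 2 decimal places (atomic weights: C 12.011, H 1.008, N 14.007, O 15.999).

145.16 g/mol

First, the molecular formula is C6H11NO3 (counting implicit H from valence).
  C: 6 × 12.011 = 72.066
  H: 11 × 1.008 = 11.088
  N: 1 × 14.007 = 14.007
  O: 3 × 15.999 = 47.997
Sum: 6×12.011 + 11×1.008 + 1×14.007 + 3×15.999 = 145.158 → 145.16 g/mol.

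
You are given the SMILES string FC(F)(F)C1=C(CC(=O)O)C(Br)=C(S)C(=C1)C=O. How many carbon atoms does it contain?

10

Count every carbon token in the SMILES (each C, including those in ring-closure positions and inside branches).
Carbon count: 10.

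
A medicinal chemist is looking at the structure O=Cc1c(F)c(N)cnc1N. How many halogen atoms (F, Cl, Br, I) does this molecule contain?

1

Halogen atoms appear at heavy-atom position 5 (1×F).
Other groups present: 1 aldehyde, 2 primary amine.
Halogen count: 1.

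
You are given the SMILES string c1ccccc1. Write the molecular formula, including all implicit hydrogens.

C6H6

Walk through each heavy atom and fill implicit hydrogens from standard valence (C 4, N 3, O 2, S 2, halogen 1); for lowercase aromatic atoms, an aromatic c carries 1 H when it has two neighbours and 0 H with three, and aromatic n carries 0 H:
  atom 1: aromatic c, 2 neighbours → 1 H
  atom 2: aromatic c, 2 neighbours → 1 H
  atom 3: aromatic c, 2 neighbours → 1 H
  atom 4: aromatic c, 2 neighbours → 1 H
  atom 5: aromatic c, 2 neighbours → 1 H
  atom 6: aromatic c, 2 neighbours → 1 H
Totals → C:6, H:6.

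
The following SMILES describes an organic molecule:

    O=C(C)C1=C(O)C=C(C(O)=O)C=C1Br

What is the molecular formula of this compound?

Walk through each heavy atom and fill implicit hydrogens from standard valence (C 4, N 3, O 2, S 2, halogen 1):
  atom 1: O, bond orders sum to 2 (valence 2) → 0 H
  atom 2: C, bond orders sum to 4 (valence 4) → 0 H
  atom 3: C, bond orders sum to 1 (valence 4) → 3 H
  atom 4: C, bond orders sum to 4 (valence 4) → 0 H
  atom 5: C, bond orders sum to 4 (valence 4) → 0 H
  atom 6: O, bond orders sum to 1 (valence 2) → 1 H
  atom 7: C, bond orders sum to 3 (valence 4) → 1 H
  atom 8: C, bond orders sum to 4 (valence 4) → 0 H
  atom 9: C, bond orders sum to 4 (valence 4) → 0 H
  atom 10: O, bond orders sum to 1 (valence 2) → 1 H
  atom 11: O, bond orders sum to 2 (valence 2) → 0 H
  atom 12: C, bond orders sum to 3 (valence 4) → 1 H
  atom 13: C, bond orders sum to 4 (valence 4) → 0 H
  atom 14: Br (halogen, monovalent) → 0 H
Totals → C:9, H:7, Br:1, O:4.

C9H7BrO4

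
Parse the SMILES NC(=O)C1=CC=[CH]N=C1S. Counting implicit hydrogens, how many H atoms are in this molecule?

6

Walk through each heavy atom and fill implicit hydrogens from standard valence (C 4, N 3, O 2, S 2, halogen 1):
  atom 1: N, bond orders sum to 1 (valence 3) → 2 H
  atom 2: C, bond orders sum to 4 (valence 4) → 0 H
  atom 3: O, bond orders sum to 2 (valence 2) → 0 H
  atom 4: C, bond orders sum to 4 (valence 4) → 0 H
  atom 5: C, bond orders sum to 3 (valence 4) → 1 H
  atom 6: C, bond orders sum to 3 (valence 4) → 1 H
  atom 7: C with explicit H count 1
  atom 8: N, bond orders sum to 3 (valence 3) → 0 H
  atom 9: C, bond orders sum to 4 (valence 4) → 0 H
  atom 10: S, bond orders sum to 1 (valence 2) → 1 H
Total hydrogens: 6.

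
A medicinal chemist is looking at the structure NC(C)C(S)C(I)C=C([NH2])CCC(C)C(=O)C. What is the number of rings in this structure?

In SMILES, each pair of matching ring-closure digits denotes one ring-closing bond; the number of such bonds equals the number of independent rings.
Ring-closure bonds here: 0.

0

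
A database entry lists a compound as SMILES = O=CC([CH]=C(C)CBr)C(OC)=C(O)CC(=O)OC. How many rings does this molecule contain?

In SMILES, each pair of matching ring-closure digits denotes one ring-closing bond; the number of such bonds equals the number of independent rings.
Ring-closure bonds here: 0.

0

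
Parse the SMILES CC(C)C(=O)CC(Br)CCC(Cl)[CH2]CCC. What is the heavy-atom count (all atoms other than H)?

Every atom symbol written in the SMILES (organic subset) is one heavy atom; implicit H are not written.
Heavy atoms by element → Br:1, C:13, Cl:1, O:1.
Total: 16.

16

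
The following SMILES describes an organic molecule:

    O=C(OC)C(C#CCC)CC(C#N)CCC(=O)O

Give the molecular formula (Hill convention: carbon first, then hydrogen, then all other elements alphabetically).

C13H17NO4

Walk through each heavy atom and fill implicit hydrogens from standard valence (C 4, N 3, O 2, S 2, halogen 1):
  atom 1: O, bond orders sum to 2 (valence 2) → 0 H
  atom 2: C, bond orders sum to 4 (valence 4) → 0 H
  atom 3: O, bond orders sum to 2 (valence 2) → 0 H
  atom 4: C, bond orders sum to 1 (valence 4) → 3 H
  atom 5: C, bond orders sum to 3 (valence 4) → 1 H
  atom 6: C, bond orders sum to 4 (valence 4) → 0 H
  atom 7: C, bond orders sum to 4 (valence 4) → 0 H
  atom 8: C, bond orders sum to 2 (valence 4) → 2 H
  atom 9: C, bond orders sum to 1 (valence 4) → 3 H
  atom 10: C, bond orders sum to 2 (valence 4) → 2 H
  atom 11: C, bond orders sum to 3 (valence 4) → 1 H
  atom 12: C, bond orders sum to 4 (valence 4) → 0 H
  atom 13: N, bond orders sum to 3 (valence 3) → 0 H
  atom 14: C, bond orders sum to 2 (valence 4) → 2 H
  atom 15: C, bond orders sum to 2 (valence 4) → 2 H
  atom 16: C, bond orders sum to 4 (valence 4) → 0 H
  atom 17: O, bond orders sum to 2 (valence 2) → 0 H
  atom 18: O, bond orders sum to 1 (valence 2) → 1 H
Totals → C:13, H:17, N:1, O:4.
In Hill order: C13H17NO4.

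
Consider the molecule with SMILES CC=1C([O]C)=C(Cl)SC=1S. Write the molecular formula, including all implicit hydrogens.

C6H7ClOS2

Walk through each heavy atom and fill implicit hydrogens from standard valence (C 4, N 3, O 2, S 2, halogen 1):
  atom 1: C, bond orders sum to 1 (valence 4) → 3 H
  atom 2: C, bond orders sum to 4 (valence 4) → 0 H
  atom 3: C, bond orders sum to 4 (valence 4) → 0 H
  atom 4: O with explicit H count 0
  atom 5: C, bond orders sum to 1 (valence 4) → 3 H
  atom 6: C, bond orders sum to 4 (valence 4) → 0 H
  atom 7: Cl (halogen, monovalent) → 0 H
  atom 8: S, bond orders sum to 2 (valence 2) → 0 H
  atom 9: C, bond orders sum to 4 (valence 4) → 0 H
  atom 10: S, bond orders sum to 1 (valence 2) → 1 H
Totals → C:6, H:7, Cl:1, O:1, S:2.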